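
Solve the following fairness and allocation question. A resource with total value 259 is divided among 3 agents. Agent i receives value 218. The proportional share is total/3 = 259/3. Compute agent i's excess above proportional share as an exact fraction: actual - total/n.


Step 1: Proportional share = 259/3
Step 2: Agent's actual allocation = 218
Step 3: Excess = 218 - 259/3 = 395/3

395/3


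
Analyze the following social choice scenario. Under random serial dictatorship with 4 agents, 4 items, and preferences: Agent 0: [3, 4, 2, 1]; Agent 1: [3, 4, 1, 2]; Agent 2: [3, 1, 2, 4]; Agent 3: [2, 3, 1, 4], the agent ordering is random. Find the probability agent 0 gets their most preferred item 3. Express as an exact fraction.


Step 1: Agent 0 wants item 3
Step 2: There are 24 possible orderings of agents
Step 3: In 8 orderings, agent 0 gets item 3
Step 4: Probability = 8/24 = 1/3

1/3


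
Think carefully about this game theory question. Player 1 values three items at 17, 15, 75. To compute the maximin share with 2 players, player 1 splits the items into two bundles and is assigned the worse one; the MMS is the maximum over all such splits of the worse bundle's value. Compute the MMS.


Step 1: Item values = 17, 15, 75
Step 2: Enumerate all 2-bundle partitions and take the smaller bundle:
  Partition 1: {17} vs {15,75} -> bundles 17, 90; min = 17
  Partition 2: {15} vs {17,75} -> bundles 15, 92; min = 15
  Partition 3: {75} vs {17,15} -> bundles 75, 32; min = 32
Step 3: MMS = max(17, 15, 32) = 32

32


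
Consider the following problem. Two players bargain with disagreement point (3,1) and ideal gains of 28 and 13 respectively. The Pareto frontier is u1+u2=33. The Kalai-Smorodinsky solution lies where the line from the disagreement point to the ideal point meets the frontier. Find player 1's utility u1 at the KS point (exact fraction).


Step 1: At the KS point, (u1-d1)/r1 = (u2-d2)/r2 = t and u1+u2 = 33
Step 2: u1 = d1 + r1*t and u2 = d2 + r2*t, so (d1 + r1*t) + (d2 + r2*t) = 33
Step 3: t = (33 - 3 - 1)/(28 + 13) = 29/41
Step 4: u1 = d1 + r1*t = 3 + 28 * 29/41 = 935/41
Step 5: (Check: u2 = d2 + r2*t = 418/41; u1+u2 = 935/41 + 418/41 = 33, on the frontier.)

935/41


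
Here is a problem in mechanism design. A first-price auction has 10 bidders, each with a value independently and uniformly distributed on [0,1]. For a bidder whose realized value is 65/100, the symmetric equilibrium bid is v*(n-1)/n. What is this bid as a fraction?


Step 1: The symmetric BNE bidding function is b(v) = v * (n-1) / n
Step 2: Substitute v = 13/20 and n = 10
Step 3: b = 13/20 * 9/10
Step 4: b = 117/200

117/200


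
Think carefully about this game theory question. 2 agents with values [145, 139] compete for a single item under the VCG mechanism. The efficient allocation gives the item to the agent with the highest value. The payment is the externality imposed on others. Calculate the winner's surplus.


Step 1: The winner is the agent with the highest value: agent 0 with value 145
Step 2: Values of other agents: [139]
Step 3: VCG payment = max of others' values = 139
Step 4: Surplus = 145 - 139 = 6

6


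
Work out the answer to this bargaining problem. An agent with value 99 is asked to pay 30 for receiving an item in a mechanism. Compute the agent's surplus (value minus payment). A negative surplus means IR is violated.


Step 1: Surplus = value - payment = 99 - 30 = 69
Step 2: IR is satisfied (surplus >= 0)

69


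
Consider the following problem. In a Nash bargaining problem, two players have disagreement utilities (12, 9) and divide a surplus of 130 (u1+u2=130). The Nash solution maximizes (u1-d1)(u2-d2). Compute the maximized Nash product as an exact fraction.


Step 1: The Nash solution splits surplus symmetrically above the disagreement point
Step 2: u1 = (total + d1 - d2)/2 = (130 + 12 - 9)/2 = 133/2
Step 3: u2 = (total - d1 + d2)/2 = (130 - 12 + 9)/2 = 127/2
Step 4: Nash product = (133/2 - 12) * (127/2 - 9)
Step 5: = 109/2 * 109/2 = 11881/4

11881/4


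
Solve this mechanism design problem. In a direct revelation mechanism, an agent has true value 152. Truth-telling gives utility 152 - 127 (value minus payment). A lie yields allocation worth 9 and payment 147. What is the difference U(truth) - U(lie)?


Step 1: U(truth) = value - payment = 152 - 127 = 25
Step 2: U(lie) = allocation - payment = 9 - 147 = -138
Step 3: IC gap = 25 - (-138) = 163

163


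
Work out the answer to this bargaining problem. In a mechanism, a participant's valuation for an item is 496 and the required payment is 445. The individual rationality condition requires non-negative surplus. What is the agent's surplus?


Step 1: Surplus = value - payment = 496 - 445 = 51
Step 2: IR is satisfied (surplus >= 0)

51


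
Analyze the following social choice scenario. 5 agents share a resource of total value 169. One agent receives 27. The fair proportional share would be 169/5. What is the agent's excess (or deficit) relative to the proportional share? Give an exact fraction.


Step 1: Proportional share = 169/5
Step 2: Agent's actual allocation = 27
Step 3: Excess = 27 - 169/5 = -34/5

-34/5


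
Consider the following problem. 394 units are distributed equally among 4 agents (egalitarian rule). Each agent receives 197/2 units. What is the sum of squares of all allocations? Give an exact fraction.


Step 1: Each agent's share = 394/4 = 197/2
Step 2: Square of each share = (197/2)^2 = 38809/4
Step 3: Sum of squares = 4 * 38809/4 = 38809

38809


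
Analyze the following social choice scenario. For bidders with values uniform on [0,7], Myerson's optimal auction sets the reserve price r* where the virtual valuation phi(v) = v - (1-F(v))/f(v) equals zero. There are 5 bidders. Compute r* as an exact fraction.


Step 1: For U[0,7], F(v) = v/7 and f(v) = 1/7
Step 2: phi(v) = v - (1 - v/7)/(1/7) = v - (7 - v) = 2v - 7
Step 3: Set phi(r*) = 0: 2r* - 7 = 0
Step 4: r* = 7/2 (the number of bidders n = 5 does not enter)

7/2


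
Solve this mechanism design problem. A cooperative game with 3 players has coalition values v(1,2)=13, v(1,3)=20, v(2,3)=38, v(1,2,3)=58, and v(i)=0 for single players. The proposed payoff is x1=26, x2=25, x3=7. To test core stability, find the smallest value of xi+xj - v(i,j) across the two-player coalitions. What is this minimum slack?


Step 1: Slack for coalition (1,2): x1+x2 - v12 = 51 - 13 = 38
Step 2: Slack for coalition (1,3): x1+x3 - v13 = 33 - 20 = 13
Step 3: Slack for coalition (2,3): x2+x3 - v23 = 32 - 38 = -6
Step 4: Minimum slack = min(38, 13, -6) = -6, attained by (2,3); coalition (2,3) can block (slack < 0), so the allocation is not in the core

-6


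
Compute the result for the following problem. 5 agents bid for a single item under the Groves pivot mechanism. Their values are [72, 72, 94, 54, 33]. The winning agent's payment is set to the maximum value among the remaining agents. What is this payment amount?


Step 1: The efficient winner is agent 2 with value 94
Step 2: Other agents' values: [72, 72, 54, 33]
Step 3: Pivot payment = max(others) = 72
Step 4: The winner pays 72

72


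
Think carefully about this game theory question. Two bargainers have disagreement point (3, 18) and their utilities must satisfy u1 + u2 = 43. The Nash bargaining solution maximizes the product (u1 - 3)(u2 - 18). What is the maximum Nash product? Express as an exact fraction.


Step 1: The Nash solution splits surplus symmetrically above the disagreement point
Step 2: u1 = (total + d1 - d2)/2 = (43 + 3 - 18)/2 = 14
Step 3: u2 = (total - d1 + d2)/2 = (43 - 3 + 18)/2 = 29
Step 4: Nash product = (14 - 3) * (29 - 18)
Step 5: = 11 * 11 = 121

121


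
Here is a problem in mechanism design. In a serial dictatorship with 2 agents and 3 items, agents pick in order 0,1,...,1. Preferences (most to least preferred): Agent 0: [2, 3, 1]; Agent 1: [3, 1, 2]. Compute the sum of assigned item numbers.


Step 1: Agent 0 picks item 2
Step 2: Agent 1 picks item 3
Step 3: Sum = 2 + 3 = 5

5


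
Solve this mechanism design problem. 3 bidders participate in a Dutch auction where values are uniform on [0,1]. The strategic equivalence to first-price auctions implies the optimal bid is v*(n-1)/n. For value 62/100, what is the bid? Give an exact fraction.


Step 1: Dutch auctions are strategically equivalent to first-price auctions
Step 2: The equilibrium bid is b(v) = v*(n-1)/n
Step 3: b = 31/50 * 2/3
Step 4: b = 31/75

31/75


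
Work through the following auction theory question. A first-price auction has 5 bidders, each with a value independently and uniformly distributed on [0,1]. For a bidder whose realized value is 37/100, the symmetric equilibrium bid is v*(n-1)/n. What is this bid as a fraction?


Step 1: The symmetric BNE bidding function is b(v) = v * (n-1) / n
Step 2: Substitute v = 37/100 and n = 5
Step 3: b = 37/100 * 4/5
Step 4: b = 37/125

37/125


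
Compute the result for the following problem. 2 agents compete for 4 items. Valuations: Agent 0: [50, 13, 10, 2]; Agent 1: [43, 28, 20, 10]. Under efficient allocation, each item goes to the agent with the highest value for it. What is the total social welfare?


Step 1: For each item, find the maximum value among all agents.
Step 2: Item 0 -> Agent 0 (value 50)
Step 3: Item 1 -> Agent 1 (value 28)
Step 4: Item 2 -> Agent 1 (value 20)
Step 5: Item 3 -> Agent 1 (value 10)
Step 6: Total welfare = 50 + 28 + 20 + 10 = 108

108


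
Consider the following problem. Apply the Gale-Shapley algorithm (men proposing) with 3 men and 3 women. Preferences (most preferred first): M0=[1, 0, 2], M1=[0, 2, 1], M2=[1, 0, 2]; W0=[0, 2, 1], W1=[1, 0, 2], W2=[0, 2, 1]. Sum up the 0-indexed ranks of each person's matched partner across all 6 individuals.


Step 1: Run Gale-Shapley (men propose, women hold best offer):
  M0 proposes to W1; she accepts
  M1 proposes to W0; she accepts
  M2 proposes to W1; rejected
  M2 proposes to W0; she switches from M1
  M1 proposes to W2; she accepts
Step 2: Final matching: W0-M2, W1-M0, W2-M1
Step 3: 0-indexed ranks (man's rank of his match, then woman's): 1 + 1 + 0 + 1 + 1 + 2
Step 4: Total rank sum = 6

6


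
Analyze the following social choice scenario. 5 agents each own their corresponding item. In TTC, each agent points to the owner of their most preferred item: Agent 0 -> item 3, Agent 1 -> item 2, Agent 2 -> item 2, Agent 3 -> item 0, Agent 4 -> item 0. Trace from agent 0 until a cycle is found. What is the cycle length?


Step 1: Trace the pointer graph from agent 0: 0 -> 3 -> 0
Step 2: A cycle is detected when we revisit agent 0
Step 3: The cycle is: 0 -> 3 -> 0
Step 4: Cycle length = 2

2


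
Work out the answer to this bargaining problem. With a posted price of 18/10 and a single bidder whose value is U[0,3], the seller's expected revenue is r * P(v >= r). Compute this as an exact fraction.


Step 1: Posted price r = 9/5, value support [0,3]
Step 2: P(v >= r) = (3 - 9/5)/3 = 2/5
Step 3: Expected revenue = r * P(v >= r) = 9/5 * 2/5
Step 4: Revenue = 18/25

18/25


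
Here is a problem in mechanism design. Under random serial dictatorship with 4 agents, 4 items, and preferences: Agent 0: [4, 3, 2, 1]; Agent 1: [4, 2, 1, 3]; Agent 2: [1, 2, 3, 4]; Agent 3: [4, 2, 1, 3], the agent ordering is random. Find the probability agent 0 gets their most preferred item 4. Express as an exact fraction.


Step 1: Agent 0 wants item 4
Step 2: There are 24 possible orderings of agents
Step 3: In 8 orderings, agent 0 gets item 4
Step 4: Probability = 8/24 = 1/3

1/3


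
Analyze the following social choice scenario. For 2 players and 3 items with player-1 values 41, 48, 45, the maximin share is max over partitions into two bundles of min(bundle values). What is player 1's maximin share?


Step 1: Item values = 41, 48, 45
Step 2: Enumerate all 2-bundle partitions and take the smaller bundle:
  Partition 1: {41} vs {48,45} -> bundles 41, 93; min = 41
  Partition 2: {48} vs {41,45} -> bundles 48, 86; min = 48
  Partition 3: {45} vs {41,48} -> bundles 45, 89; min = 45
Step 3: MMS = max(41, 48, 45) = 48

48


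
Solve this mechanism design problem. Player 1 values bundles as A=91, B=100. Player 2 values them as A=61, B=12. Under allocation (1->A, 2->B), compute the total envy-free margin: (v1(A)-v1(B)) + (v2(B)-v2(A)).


Step 1: Player 1's margin = v1(A) - v1(B) = 91 - 100 = -9
Step 2: Player 2's margin = v2(B) - v2(A) = 12 - 61 = -49
Step 3: Total margin = -9 + -49 = -58

-58


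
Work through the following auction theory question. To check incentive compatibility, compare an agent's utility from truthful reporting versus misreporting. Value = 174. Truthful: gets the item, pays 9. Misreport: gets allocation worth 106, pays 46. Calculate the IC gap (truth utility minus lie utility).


Step 1: U(truth) = value - payment = 174 - 9 = 165
Step 2: U(lie) = allocation - payment = 106 - 46 = 60
Step 3: IC gap = 165 - 60 = 105

105


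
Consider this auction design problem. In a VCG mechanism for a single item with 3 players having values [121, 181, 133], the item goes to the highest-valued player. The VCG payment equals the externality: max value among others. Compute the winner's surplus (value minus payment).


Step 1: The winner is the agent with the highest value: agent 1 with value 181
Step 2: Values of other agents: [121, 133]
Step 3: VCG payment = max of others' values = 133
Step 4: Surplus = 181 - 133 = 48

48


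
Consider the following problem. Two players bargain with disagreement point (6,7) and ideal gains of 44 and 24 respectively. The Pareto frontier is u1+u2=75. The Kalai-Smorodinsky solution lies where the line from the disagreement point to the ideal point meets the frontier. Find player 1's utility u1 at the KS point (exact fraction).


Step 1: At the KS point, (u1-d1)/r1 = (u2-d2)/r2 = t and u1+u2 = 75
Step 2: u1 = d1 + r1*t and u2 = d2 + r2*t, so (d1 + r1*t) + (d2 + r2*t) = 75
Step 3: t = (75 - 6 - 7)/(44 + 24) = 62/68 = 31/34
Step 4: u1 = d1 + r1*t = 6 + 44 * 31/34 = 784/17
Step 5: (Check: u2 = d2 + r2*t = 491/17; u1+u2 = 784/17 + 491/17 = 75, on the frontier.)

784/17


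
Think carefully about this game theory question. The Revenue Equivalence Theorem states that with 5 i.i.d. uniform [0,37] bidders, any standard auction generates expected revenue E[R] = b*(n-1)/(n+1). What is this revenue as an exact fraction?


Step 1: By Revenue Equivalence, expected revenue = b*(n-1)/(n+1)
Step 2: Substituting n = 5, b = 37
Step 3: Revenue = 37*(5-1)/(5+1) = 37*4/6
Step 4: Revenue = 148/6 = 74/3

74/3


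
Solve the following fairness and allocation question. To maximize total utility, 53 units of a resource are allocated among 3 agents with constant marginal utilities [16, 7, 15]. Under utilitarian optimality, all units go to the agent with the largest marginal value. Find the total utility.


Step 1: The marginal utilities are [16, 7, 15]
Step 2: The highest marginal utility is 16
Step 3: All 53 units go to that agent
Step 4: Total utility = 16 * 53 = 848

848


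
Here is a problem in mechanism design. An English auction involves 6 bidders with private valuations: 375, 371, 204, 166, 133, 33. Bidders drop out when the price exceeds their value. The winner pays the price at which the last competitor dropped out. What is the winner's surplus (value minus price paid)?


Step 1: Identify the highest value: 375
Step 2: Identify the second-highest value: 371
Step 3: The final price = second-highest value = 371
Step 4: Surplus = 375 - 371 = 4

4


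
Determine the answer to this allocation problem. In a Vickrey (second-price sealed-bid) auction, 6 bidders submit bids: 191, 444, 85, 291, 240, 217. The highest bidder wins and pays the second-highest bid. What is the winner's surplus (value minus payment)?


Step 1: Sort bids in descending order: 444, 291, 240, 217, 191, 85
Step 2: The winning bid is the highest: 444
Step 3: The payment equals the second-highest bid: 291
Step 4: Surplus = winner's bid - payment = 444 - 291 = 153

153


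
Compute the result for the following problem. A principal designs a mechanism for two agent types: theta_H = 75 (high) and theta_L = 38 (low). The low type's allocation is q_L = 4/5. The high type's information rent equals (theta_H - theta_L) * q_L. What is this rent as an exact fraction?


Step 1: theta_H - theta_L = 75 - 38 = 37
Step 2: Information rent = (theta_H - theta_L) * q_L
Step 3: = 37 * 4/5
Step 4: = 148/5

148/5


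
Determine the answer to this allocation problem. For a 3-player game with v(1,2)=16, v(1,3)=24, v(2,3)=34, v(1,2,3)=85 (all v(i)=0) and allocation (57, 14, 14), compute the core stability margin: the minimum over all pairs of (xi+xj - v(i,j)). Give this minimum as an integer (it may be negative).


Step 1: Slack for coalition (1,2): x1+x2 - v12 = 71 - 16 = 55
Step 2: Slack for coalition (1,3): x1+x3 - v13 = 71 - 24 = 47
Step 3: Slack for coalition (2,3): x2+x3 - v23 = 28 - 34 = -6
Step 4: Minimum slack = min(55, 47, -6) = -6, attained by (2,3); coalition (2,3) can block (slack < 0), so the allocation is not in the core

-6


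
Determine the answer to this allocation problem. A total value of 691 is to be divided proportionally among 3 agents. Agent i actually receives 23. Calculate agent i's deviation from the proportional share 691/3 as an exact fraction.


Step 1: Proportional share = 691/3
Step 2: Agent's actual allocation = 23
Step 3: Excess = 23 - 691/3 = -622/3

-622/3


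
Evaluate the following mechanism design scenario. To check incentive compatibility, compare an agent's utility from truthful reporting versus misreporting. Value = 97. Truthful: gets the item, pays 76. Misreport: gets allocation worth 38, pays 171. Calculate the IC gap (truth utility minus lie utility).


Step 1: U(truth) = value - payment = 97 - 76 = 21
Step 2: U(lie) = allocation - payment = 38 - 171 = -133
Step 3: IC gap = 21 - (-133) = 154

154


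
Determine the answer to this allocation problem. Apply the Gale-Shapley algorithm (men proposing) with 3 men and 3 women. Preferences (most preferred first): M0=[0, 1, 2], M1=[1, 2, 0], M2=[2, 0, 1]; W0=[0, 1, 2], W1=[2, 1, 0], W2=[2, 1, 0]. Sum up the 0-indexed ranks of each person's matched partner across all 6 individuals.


Step 1: Run Gale-Shapley (men propose, women hold best offer):
  M0 proposes to W0; she accepts
  M1 proposes to W1; she accepts
  M2 proposes to W2; she accepts
Step 2: Final matching: W0-M0, W1-M1, W2-M2
Step 3: 0-indexed ranks (man's rank of his match, then woman's): 0 + 0 + 0 + 1 + 0 + 0
Step 4: Total rank sum = 1

1


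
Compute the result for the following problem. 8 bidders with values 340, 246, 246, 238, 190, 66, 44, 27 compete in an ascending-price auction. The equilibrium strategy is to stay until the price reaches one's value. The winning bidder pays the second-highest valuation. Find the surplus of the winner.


Step 1: Identify the highest value: 340
Step 2: Identify the second-highest value: 246
Step 3: The final price = second-highest value = 246
Step 4: Surplus = 340 - 246 = 94

94


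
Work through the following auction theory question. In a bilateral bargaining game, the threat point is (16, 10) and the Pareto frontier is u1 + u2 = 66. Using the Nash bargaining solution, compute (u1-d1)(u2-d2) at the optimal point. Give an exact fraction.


Step 1: The Nash solution splits surplus symmetrically above the disagreement point
Step 2: u1 = (total + d1 - d2)/2 = (66 + 16 - 10)/2 = 36
Step 3: u2 = (total - d1 + d2)/2 = (66 - 16 + 10)/2 = 30
Step 4: Nash product = (36 - 16) * (30 - 10)
Step 5: = 20 * 20 = 400

400


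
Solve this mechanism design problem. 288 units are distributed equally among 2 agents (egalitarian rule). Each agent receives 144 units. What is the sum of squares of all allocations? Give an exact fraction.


Step 1: Each agent's share = 288/2 = 144
Step 2: Square of each share = (144)^2 = 20736
Step 3: Sum of squares = 2 * 20736 = 41472

41472


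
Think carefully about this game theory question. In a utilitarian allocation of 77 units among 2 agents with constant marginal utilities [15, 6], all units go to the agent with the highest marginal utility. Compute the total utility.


Step 1: The marginal utilities are [15, 6]
Step 2: The highest marginal utility is 15
Step 3: All 77 units go to that agent
Step 4: Total utility = 15 * 77 = 1155

1155


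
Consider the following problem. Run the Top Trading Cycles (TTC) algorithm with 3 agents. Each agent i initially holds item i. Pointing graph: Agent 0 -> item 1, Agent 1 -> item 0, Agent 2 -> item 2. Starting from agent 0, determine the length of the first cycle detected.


Step 1: Trace the pointer graph from agent 0: 0 -> 1 -> 0
Step 2: A cycle is detected when we revisit agent 0
Step 3: The cycle is: 0 -> 1 -> 0
Step 4: Cycle length = 2

2


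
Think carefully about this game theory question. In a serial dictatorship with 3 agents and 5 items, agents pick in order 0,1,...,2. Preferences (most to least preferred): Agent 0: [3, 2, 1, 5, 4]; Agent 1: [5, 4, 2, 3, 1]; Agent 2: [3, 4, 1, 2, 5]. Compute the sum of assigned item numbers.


Step 1: Agent 0 picks item 3
Step 2: Agent 1 picks item 5
Step 3: Agent 2 picks item 4
Step 4: Sum = 3 + 5 + 4 = 12

12


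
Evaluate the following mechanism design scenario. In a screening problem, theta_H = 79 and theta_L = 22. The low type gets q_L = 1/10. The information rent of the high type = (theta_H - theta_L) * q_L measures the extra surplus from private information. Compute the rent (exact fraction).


Step 1: theta_H - theta_L = 79 - 22 = 57
Step 2: Information rent = (theta_H - theta_L) * q_L
Step 3: = 57 * 1/10
Step 4: = 57/10

57/10


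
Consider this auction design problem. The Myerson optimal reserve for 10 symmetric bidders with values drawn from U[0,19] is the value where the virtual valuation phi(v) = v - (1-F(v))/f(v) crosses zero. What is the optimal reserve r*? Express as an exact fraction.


Step 1: For U[0,19], F(v) = v/19 and f(v) = 1/19
Step 2: phi(v) = v - (1 - v/19)/(1/19) = v - (19 - v) = 2v - 19
Step 3: Set phi(r*) = 0: 2r* - 19 = 0
Step 4: r* = 19/2 (the number of bidders n = 10 does not enter)

19/2


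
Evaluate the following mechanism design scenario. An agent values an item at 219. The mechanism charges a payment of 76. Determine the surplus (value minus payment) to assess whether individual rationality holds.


Step 1: Surplus = value - payment = 219 - 76 = 143
Step 2: IR is satisfied (surplus >= 0)

143


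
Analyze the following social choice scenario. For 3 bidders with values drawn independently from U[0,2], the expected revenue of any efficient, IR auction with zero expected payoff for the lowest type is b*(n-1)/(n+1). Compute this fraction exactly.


Step 1: By Revenue Equivalence, expected revenue = b*(n-1)/(n+1)
Step 2: Substituting n = 3, b = 2
Step 3: Revenue = 2*(3-1)/(3+1) = 2*2/4
Step 4: Revenue = 4/4 = 1

1


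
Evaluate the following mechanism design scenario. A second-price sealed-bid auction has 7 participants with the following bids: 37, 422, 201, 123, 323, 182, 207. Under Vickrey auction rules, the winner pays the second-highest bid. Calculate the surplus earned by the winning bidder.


Step 1: Sort bids in descending order: 422, 323, 207, 201, 182, 123, 37
Step 2: The winning bid is the highest: 422
Step 3: The payment equals the second-highest bid: 323
Step 4: Surplus = winner's bid - payment = 422 - 323 = 99

99


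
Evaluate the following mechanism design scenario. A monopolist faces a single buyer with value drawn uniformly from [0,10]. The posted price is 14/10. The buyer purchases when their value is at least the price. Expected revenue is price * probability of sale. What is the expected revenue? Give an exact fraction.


Step 1: Posted price r = 7/5, value support [0,10]
Step 2: P(v >= r) = (10 - 7/5)/10 = 43/50
Step 3: Expected revenue = r * P(v >= r) = 7/5 * 43/50
Step 4: Revenue = 301/250

301/250


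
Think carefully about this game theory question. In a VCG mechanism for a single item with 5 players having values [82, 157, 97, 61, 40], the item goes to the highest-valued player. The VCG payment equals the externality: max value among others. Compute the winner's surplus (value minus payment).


Step 1: The winner is the agent with the highest value: agent 1 with value 157
Step 2: Values of other agents: [82, 97, 61, 40]
Step 3: VCG payment = max of others' values = 97
Step 4: Surplus = 157 - 97 = 60

60


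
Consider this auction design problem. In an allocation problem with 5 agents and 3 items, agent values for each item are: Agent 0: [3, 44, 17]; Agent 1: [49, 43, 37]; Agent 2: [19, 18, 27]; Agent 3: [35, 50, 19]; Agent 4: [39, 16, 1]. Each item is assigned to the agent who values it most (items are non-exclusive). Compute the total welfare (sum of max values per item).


Step 1: For each item, find the maximum value among all agents.
Step 2: Item 0 -> Agent 1 (value 49)
Step 3: Item 1 -> Agent 3 (value 50)
Step 4: Item 2 -> Agent 1 (value 37)
Step 5: Total welfare = 49 + 50 + 37 = 136

136


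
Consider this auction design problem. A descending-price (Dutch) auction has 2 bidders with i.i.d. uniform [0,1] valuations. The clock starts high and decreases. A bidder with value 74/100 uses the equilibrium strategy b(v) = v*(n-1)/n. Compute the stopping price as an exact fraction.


Step 1: Dutch auctions are strategically equivalent to first-price auctions
Step 2: The equilibrium bid is b(v) = v*(n-1)/n
Step 3: b = 37/50 * 1/2
Step 4: b = 37/100

37/100


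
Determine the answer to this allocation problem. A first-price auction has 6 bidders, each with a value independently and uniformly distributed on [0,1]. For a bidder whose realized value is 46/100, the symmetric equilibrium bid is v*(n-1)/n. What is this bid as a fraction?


Step 1: The symmetric BNE bidding function is b(v) = v * (n-1) / n
Step 2: Substitute v = 23/50 and n = 6
Step 3: b = 23/50 * 5/6
Step 4: b = 23/60

23/60


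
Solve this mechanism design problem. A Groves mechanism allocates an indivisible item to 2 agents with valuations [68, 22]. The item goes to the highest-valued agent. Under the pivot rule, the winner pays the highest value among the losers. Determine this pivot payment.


Step 1: The efficient winner is agent 0 with value 68
Step 2: Other agents' values: [22]
Step 3: Pivot payment = max(others) = 22
Step 4: The winner pays 22

22


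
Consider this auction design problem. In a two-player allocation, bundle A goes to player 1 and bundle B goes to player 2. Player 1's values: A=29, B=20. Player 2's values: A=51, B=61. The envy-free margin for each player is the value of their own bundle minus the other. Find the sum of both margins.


Step 1: Player 1's margin = v1(A) - v1(B) = 29 - 20 = 9
Step 2: Player 2's margin = v2(B) - v2(A) = 61 - 51 = 10
Step 3: Total margin = 9 + 10 = 19

19


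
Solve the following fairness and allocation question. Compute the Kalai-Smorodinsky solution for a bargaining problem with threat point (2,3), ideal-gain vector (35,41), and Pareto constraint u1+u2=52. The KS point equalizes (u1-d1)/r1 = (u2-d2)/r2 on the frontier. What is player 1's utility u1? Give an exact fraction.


Step 1: At the KS point, (u1-d1)/r1 = (u2-d2)/r2 = t and u1+u2 = 52
Step 2: u1 = d1 + r1*t and u2 = d2 + r2*t, so (d1 + r1*t) + (d2 + r2*t) = 52
Step 3: t = (52 - 2 - 3)/(35 + 41) = 47/76
Step 4: u1 = d1 + r1*t = 2 + 35 * 47/76 = 1797/76
Step 5: (Check: u2 = d2 + r2*t = 2155/76; u1+u2 = 1797/76 + 2155/76 = 52, on the frontier.)

1797/76


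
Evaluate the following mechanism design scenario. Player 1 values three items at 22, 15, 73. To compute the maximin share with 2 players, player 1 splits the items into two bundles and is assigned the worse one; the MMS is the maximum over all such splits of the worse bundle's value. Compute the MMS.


Step 1: Item values = 22, 15, 73
Step 2: Enumerate all 2-bundle partitions and take the smaller bundle:
  Partition 1: {22} vs {15,73} -> bundles 22, 88; min = 22
  Partition 2: {15} vs {22,73} -> bundles 15, 95; min = 15
  Partition 3: {73} vs {22,15} -> bundles 73, 37; min = 37
Step 3: MMS = max(22, 15, 37) = 37

37


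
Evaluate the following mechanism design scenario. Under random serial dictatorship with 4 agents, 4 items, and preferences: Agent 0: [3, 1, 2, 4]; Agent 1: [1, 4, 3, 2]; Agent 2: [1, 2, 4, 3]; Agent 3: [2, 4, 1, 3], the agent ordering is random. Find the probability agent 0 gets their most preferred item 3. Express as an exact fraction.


Step 1: Agent 0 wants item 3
Step 2: There are 24 possible orderings of agents
Step 3: In 24 orderings, agent 0 gets item 3
Step 4: Probability = 24/24 = 1

1


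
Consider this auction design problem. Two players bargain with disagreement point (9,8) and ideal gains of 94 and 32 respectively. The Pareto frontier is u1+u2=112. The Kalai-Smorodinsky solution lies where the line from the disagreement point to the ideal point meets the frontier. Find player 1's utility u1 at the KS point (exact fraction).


Step 1: At the KS point, (u1-d1)/r1 = (u2-d2)/r2 = t and u1+u2 = 112
Step 2: u1 = d1 + r1*t and u2 = d2 + r2*t, so (d1 + r1*t) + (d2 + r2*t) = 112
Step 3: t = (112 - 9 - 8)/(94 + 32) = 95/126
Step 4: u1 = d1 + r1*t = 9 + 94 * 95/126 = 5032/63
Step 5: (Check: u2 = d2 + r2*t = 2024/63; u1+u2 = 5032/63 + 2024/63 = 112, on the frontier.)

5032/63


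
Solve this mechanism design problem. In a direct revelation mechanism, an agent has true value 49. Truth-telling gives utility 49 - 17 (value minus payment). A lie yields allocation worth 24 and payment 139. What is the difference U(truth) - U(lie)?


Step 1: U(truth) = value - payment = 49 - 17 = 32
Step 2: U(lie) = allocation - payment = 24 - 139 = -115
Step 3: IC gap = 32 - (-115) = 147

147


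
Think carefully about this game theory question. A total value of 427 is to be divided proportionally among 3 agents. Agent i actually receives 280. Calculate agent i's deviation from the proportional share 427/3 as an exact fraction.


Step 1: Proportional share = 427/3
Step 2: Agent's actual allocation = 280
Step 3: Excess = 280 - 427/3 = 413/3

413/3


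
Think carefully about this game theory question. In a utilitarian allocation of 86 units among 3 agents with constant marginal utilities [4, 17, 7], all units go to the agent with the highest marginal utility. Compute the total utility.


Step 1: The marginal utilities are [4, 17, 7]
Step 2: The highest marginal utility is 17
Step 3: All 86 units go to that agent
Step 4: Total utility = 17 * 86 = 1462

1462


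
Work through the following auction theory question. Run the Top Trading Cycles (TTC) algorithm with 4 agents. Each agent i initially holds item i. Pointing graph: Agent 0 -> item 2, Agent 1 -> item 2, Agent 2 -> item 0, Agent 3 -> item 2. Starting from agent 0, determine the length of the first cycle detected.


Step 1: Trace the pointer graph from agent 0: 0 -> 2 -> 0
Step 2: A cycle is detected when we revisit agent 0
Step 3: The cycle is: 0 -> 2 -> 0
Step 4: Cycle length = 2

2


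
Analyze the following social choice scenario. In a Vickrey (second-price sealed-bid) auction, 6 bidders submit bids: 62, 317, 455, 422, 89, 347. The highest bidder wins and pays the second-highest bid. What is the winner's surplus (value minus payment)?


Step 1: Sort bids in descending order: 455, 422, 347, 317, 89, 62
Step 2: The winning bid is the highest: 455
Step 3: The payment equals the second-highest bid: 422
Step 4: Surplus = winner's bid - payment = 455 - 422 = 33

33


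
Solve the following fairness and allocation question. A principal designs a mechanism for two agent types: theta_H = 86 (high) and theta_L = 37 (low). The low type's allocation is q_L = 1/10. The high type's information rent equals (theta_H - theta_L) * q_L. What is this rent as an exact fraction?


Step 1: theta_H - theta_L = 86 - 37 = 49
Step 2: Information rent = (theta_H - theta_L) * q_L
Step 3: = 49 * 1/10
Step 4: = 49/10

49/10


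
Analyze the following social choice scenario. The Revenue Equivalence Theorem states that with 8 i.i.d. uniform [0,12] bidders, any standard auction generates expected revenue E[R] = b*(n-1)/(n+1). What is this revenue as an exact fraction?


Step 1: By Revenue Equivalence, expected revenue = b*(n-1)/(n+1)
Step 2: Substituting n = 8, b = 12
Step 3: Revenue = 12*(8-1)/(8+1) = 12*7/9
Step 4: Revenue = 84/9 = 28/3

28/3


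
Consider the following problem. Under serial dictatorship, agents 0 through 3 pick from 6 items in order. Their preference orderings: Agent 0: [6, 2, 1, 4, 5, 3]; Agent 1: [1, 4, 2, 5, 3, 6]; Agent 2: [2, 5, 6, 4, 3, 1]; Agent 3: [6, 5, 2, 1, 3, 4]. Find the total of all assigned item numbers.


Step 1: Agent 0 picks item 6
Step 2: Agent 1 picks item 1
Step 3: Agent 2 picks item 2
Step 4: Agent 3 picks item 5
Step 5: Sum = 6 + 1 + 2 + 5 = 14

14


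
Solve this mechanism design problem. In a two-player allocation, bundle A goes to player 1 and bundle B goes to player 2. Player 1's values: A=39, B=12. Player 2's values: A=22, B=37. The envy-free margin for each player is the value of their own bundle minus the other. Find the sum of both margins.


Step 1: Player 1's margin = v1(A) - v1(B) = 39 - 12 = 27
Step 2: Player 2's margin = v2(B) - v2(A) = 37 - 22 = 15
Step 3: Total margin = 27 + 15 = 42

42


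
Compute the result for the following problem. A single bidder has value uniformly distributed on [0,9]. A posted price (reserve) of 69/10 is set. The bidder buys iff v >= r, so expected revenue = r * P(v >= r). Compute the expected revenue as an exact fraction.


Step 1: Posted price r = 69/10, value support [0,9]
Step 2: P(v >= r) = (9 - 69/10)/9 = 7/30
Step 3: Expected revenue = r * P(v >= r) = 69/10 * 7/30
Step 4: Revenue = 161/100

161/100


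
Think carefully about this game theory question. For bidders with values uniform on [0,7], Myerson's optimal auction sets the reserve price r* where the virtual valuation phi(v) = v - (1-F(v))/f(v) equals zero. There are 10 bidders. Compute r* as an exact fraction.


Step 1: For U[0,7], F(v) = v/7 and f(v) = 1/7
Step 2: phi(v) = v - (1 - v/7)/(1/7) = v - (7 - v) = 2v - 7
Step 3: Set phi(r*) = 0: 2r* - 7 = 0
Step 4: r* = 7/2 (the number of bidders n = 10 does not enter)

7/2


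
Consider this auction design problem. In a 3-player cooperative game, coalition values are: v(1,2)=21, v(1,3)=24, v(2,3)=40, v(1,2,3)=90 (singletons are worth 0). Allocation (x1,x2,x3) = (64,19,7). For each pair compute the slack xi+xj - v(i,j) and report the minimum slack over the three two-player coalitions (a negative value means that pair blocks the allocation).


Step 1: Slack for coalition (1,2): x1+x2 - v12 = 83 - 21 = 62
Step 2: Slack for coalition (1,3): x1+x3 - v13 = 71 - 24 = 47
Step 3: Slack for coalition (2,3): x2+x3 - v23 = 26 - 40 = -14
Step 4: Minimum slack = min(62, 47, -14) = -14, attained by (2,3); coalition (2,3) can block (slack < 0), so the allocation is not in the core

-14


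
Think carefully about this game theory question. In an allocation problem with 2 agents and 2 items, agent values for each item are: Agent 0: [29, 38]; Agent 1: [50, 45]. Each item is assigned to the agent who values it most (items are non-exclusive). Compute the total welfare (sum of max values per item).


Step 1: For each item, find the maximum value among all agents.
Step 2: Item 0 -> Agent 1 (value 50)
Step 3: Item 1 -> Agent 1 (value 45)
Step 4: Total welfare = 50 + 45 = 95

95


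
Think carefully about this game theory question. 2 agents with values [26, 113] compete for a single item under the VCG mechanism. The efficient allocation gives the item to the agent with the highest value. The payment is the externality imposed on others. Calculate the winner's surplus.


Step 1: The winner is the agent with the highest value: agent 1 with value 113
Step 2: Values of other agents: [26]
Step 3: VCG payment = max of others' values = 26
Step 4: Surplus = 113 - 26 = 87

87


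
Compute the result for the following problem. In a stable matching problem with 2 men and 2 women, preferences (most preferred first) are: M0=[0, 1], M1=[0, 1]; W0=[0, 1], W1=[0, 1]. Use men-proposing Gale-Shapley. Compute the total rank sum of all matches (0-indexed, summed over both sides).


Step 1: Run Gale-Shapley (men propose, women hold best offer):
  M0 proposes to W0; she accepts
  M1 proposes to W0; rejected
  M1 proposes to W1; she accepts
Step 2: Final matching: W0-M0, W1-M1
Step 3: 0-indexed ranks (man's rank of his match, then woman's): 0 + 0 + 1 + 1
Step 4: Total rank sum = 2

2


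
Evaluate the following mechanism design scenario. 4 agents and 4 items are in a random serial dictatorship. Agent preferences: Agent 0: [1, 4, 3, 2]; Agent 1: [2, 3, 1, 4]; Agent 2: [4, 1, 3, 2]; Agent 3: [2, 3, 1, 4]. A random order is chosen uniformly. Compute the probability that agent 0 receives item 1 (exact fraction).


Step 1: Agent 0 wants item 1
Step 2: There are 24 possible orderings of agents
Step 3: In 24 orderings, agent 0 gets item 1
Step 4: Probability = 24/24 = 1

1


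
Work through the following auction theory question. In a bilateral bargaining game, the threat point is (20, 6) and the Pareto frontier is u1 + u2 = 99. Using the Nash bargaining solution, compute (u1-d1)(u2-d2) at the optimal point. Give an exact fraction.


Step 1: The Nash solution splits surplus symmetrically above the disagreement point
Step 2: u1 = (total + d1 - d2)/2 = (99 + 20 - 6)/2 = 113/2
Step 3: u2 = (total - d1 + d2)/2 = (99 - 20 + 6)/2 = 85/2
Step 4: Nash product = (113/2 - 20) * (85/2 - 6)
Step 5: = 73/2 * 73/2 = 5329/4

5329/4


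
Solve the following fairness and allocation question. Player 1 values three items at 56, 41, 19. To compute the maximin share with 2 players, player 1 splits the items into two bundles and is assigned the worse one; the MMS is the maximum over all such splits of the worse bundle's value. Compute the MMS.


Step 1: Item values = 56, 41, 19
Step 2: Enumerate all 2-bundle partitions and take the smaller bundle:
  Partition 1: {56} vs {41,19} -> bundles 56, 60; min = 56
  Partition 2: {41} vs {56,19} -> bundles 41, 75; min = 41
  Partition 3: {19} vs {56,41} -> bundles 19, 97; min = 19
Step 3: MMS = max(56, 41, 19) = 56

56


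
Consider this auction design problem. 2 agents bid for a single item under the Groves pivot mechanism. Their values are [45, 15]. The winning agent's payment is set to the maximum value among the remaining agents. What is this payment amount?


Step 1: The efficient winner is agent 0 with value 45
Step 2: Other agents' values: [15]
Step 3: Pivot payment = max(others) = 15
Step 4: The winner pays 15

15


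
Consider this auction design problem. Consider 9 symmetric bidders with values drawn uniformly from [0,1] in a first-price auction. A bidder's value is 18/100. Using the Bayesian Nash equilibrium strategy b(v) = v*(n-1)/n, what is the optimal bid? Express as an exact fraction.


Step 1: The symmetric BNE bidding function is b(v) = v * (n-1) / n
Step 2: Substitute v = 9/50 and n = 9
Step 3: b = 9/50 * 8/9
Step 4: b = 4/25

4/25


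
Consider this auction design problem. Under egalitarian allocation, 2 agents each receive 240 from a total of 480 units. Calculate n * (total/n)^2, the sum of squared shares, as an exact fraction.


Step 1: Each agent's share = 480/2 = 240
Step 2: Square of each share = (240)^2 = 57600
Step 3: Sum of squares = 2 * 57600 = 115200

115200


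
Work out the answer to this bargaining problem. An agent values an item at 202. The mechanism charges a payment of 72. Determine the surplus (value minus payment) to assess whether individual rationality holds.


Step 1: Surplus = value - payment = 202 - 72 = 130
Step 2: IR is satisfied (surplus >= 0)

130


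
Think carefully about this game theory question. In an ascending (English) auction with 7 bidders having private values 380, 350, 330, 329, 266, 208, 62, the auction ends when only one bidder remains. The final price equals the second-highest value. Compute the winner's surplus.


Step 1: Identify the highest value: 380
Step 2: Identify the second-highest value: 350
Step 3: The final price = second-highest value = 350
Step 4: Surplus = 380 - 350 = 30

30
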